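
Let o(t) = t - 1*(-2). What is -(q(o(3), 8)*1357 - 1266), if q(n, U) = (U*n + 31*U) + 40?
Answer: -443830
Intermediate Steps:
o(t) = 2 + t (o(t) = t + 2 = 2 + t)
q(n, U) = 40 + 31*U + U*n (q(n, U) = (31*U + U*n) + 40 = 40 + 31*U + U*n)
-(q(o(3), 8)*1357 - 1266) = -((40 + 31*8 + 8*(2 + 3))*1357 - 1266) = -((40 + 248 + 8*5)*1357 - 1266) = -((40 + 248 + 40)*1357 - 1266) = -(328*1357 - 1266) = -(445096 - 1266) = -1*443830 = -443830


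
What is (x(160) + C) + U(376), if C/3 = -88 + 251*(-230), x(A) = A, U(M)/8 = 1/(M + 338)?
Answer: -61865954/357 ≈ -1.7329e+5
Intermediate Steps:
U(M) = 8/(338 + M) (U(M) = 8/(M + 338) = 8/(338 + M))
C = -173454 (C = 3*(-88 + 251*(-230)) = 3*(-88 - 57730) = 3*(-57818) = -173454)
(x(160) + C) + U(376) = (160 - 173454) + 8/(338 + 376) = -173294 + 8/714 = -173294 + 8*(1/714) = -173294 + 4/357 = -61865954/357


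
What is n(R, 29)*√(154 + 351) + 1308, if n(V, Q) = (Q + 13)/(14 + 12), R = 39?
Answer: 1308 + 21*√505/13 ≈ 1344.3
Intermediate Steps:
n(V, Q) = ½ + Q/26 (n(V, Q) = (13 + Q)/26 = (13 + Q)*(1/26) = ½ + Q/26)
n(R, 29)*√(154 + 351) + 1308 = (½ + (1/26)*29)*√(154 + 351) + 1308 = (½ + 29/26)*√505 + 1308 = 21*√505/13 + 1308 = 1308 + 21*√505/13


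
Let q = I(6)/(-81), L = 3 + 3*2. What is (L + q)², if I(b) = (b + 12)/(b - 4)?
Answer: 6400/81 ≈ 79.012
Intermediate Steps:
I(b) = (12 + b)/(-4 + b)
L = 9 (L = 3 + 6 = 9)
q = -⅑ (q = ((12 + 6)/(-4 + 6))/(-81) = (18/2)*(-1/81) = ((½)*18)*(-1/81) = 9*(-1/81) = -⅑ ≈ -0.11111)
(L + q)² = (9 - ⅑)² = (80/9)² = 6400/81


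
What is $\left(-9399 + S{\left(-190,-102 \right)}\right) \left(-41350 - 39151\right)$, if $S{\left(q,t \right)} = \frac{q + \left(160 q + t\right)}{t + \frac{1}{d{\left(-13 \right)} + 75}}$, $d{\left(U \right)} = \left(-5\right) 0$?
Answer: $\frac{5602149196551}{7649} \approx 7.324 \cdot 10^{8}$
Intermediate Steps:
$d{\left(U \right)} = 0$
$S{\left(q,t \right)} = \frac{t + 161 q}{\frac{1}{75} + t}$ ($S{\left(q,t \right)} = \frac{q + \left(160 q + t\right)}{t + \frac{1}{0 + 75}} = \frac{q + \left(t + 160 q\right)}{t + \frac{1}{75}} = \frac{t + 161 q}{t + \frac{1}{75}} = \frac{t + 161 q}{\frac{1}{75} + t}$)
$\left(-9399 + S{\left(-190,-102 \right)}\right) \left(-41350 - 39151\right) = \left(-9399 + \frac{75 \left(-102 + 161 \left(-190\right)\right)}{1 + 75 \left(-102\right)}\right) \left(-41350 - 39151\right) = \left(-9399 + \frac{75 \left(-102 - 30590\right)}{1 - 7650}\right) \left(-80501\right) = \left(-9399 + 75 \frac{1}{-7649} \left(-30692\right)\right) \left(-80501\right) = \left(-9399 + 75 \left(- \frac{1}{7649}\right) \left(-30692\right)\right) \left(-80501\right) = \left(-9399 + \frac{2301900}{7649}\right) \left(-80501\right) = \left(- \frac{69591051}{7649}\right) \left(-80501\right) = \frac{5602149196551}{7649}$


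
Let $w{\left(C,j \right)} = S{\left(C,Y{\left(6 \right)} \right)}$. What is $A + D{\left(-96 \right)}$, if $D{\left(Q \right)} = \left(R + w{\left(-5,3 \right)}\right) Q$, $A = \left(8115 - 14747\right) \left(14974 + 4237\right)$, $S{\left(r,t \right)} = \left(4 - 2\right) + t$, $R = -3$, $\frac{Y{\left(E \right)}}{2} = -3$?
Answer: $-127406680$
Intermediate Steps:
$Y{\left(E \right)} = -6$ ($Y{\left(E \right)} = 2 \left(-3\right) = -6$)
$S{\left(r,t \right)} = 2 + t$
$w{\left(C,j \right)} = -4$ ($w{\left(C,j \right)} = 2 - 6 = -4$)
$A = -127407352$ ($A = \left(-6632\right) 19211 = -127407352$)
$D{\left(Q \right)} = - 7 Q$ ($D{\left(Q \right)} = \left(-3 - 4\right) Q = - 7 Q$)
$A + D{\left(-96 \right)} = -127407352 - -672 = -127407352 + 672 = -127406680$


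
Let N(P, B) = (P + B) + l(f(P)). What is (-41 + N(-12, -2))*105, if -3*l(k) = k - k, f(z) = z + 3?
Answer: -5775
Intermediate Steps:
f(z) = 3 + z
l(k) = 0 (l(k) = -(k - k)/3 = -1/3*0 = 0)
N(P, B) = B + P (N(P, B) = (P + B) + 0 = (B + P) + 0 = B + P)
(-41 + N(-12, -2))*105 = (-41 + (-2 - 12))*105 = (-41 - 14)*105 = -55*105 = -5775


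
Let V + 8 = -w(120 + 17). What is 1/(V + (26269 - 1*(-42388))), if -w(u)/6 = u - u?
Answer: 1/68649 ≈ 1.4567e-5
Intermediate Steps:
w(u) = 0 (w(u) = -6*(u - u) = -6*0 = 0)
V = -8 (V = -8 - 1*0 = -8 + 0 = -8)
1/(V + (26269 - 1*(-42388))) = 1/(-8 + (26269 - 1*(-42388))) = 1/(-8 + (26269 + 42388)) = 1/(-8 + 68657) = 1/68649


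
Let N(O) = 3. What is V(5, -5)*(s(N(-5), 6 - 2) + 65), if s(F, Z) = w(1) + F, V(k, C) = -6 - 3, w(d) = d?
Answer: -621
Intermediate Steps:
V(k, C) = -9
s(F, Z) = 1 + F
V(5, -5)*(s(N(-5), 6 - 2) + 65) = -9*((1 + 3) + 65) = -9*(4 + 65) = -9*69 = -621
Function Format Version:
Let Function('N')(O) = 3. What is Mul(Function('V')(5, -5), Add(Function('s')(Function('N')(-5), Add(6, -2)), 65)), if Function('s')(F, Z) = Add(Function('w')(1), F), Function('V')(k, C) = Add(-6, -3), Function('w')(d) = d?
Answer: -621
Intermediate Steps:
Function('V')(k, C) = -9
Function('s')(F, Z) = Add(1, F)
Mul(Function('V')(5, -5), Add(Function('s')(Function('N')(-5), Add(6, -2)), 65)) = Mul(-9, Add(Add(1, 3), 65)) = Mul(-9, Add(4, 65)) = Mul(-9, 69) = -621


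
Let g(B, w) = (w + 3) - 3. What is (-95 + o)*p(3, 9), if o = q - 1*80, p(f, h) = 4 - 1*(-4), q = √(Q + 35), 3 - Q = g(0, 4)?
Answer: -1400 + 8*√34 ≈ -1353.4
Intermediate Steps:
g(B, w) = w (g(B, w) = (3 + w) - 3 = w)
Q = -1 (Q = 3 - 1*4 = 3 - 4 = -1)
q = √34 (q = √(-1 + 35) = √34 ≈ 5.8309)
p(f, h) = 8 (p(f, h) = 4 + 4 = 8)
o = -80 + √34 (o = √34 - 1*80 = √34 - 80 = -80 + √34 ≈ -74.169)
(-95 + o)*p(3, 9) = (-95 + (-80 + √34))*8 = (-175 + √34)*8 = -1400 + 8*√34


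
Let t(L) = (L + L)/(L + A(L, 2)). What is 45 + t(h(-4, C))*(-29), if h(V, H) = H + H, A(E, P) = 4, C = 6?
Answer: 3/2 ≈ 1.5000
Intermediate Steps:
h(V, H) = 2*H
t(L) = 2*L/(4 + L) (t(L) = (L + L)/(L + 4) = (2*L)/(4 + L) = 2*L/(4 + L))
45 + t(h(-4, C))*(-29) = 45 + (2*(2*6)/(4 + 2*6))*(-29) = 45 + (2*12/(4 + 12))*(-29) = 45 + (2*12/16)*(-29) = 45 + (2*12*(1/16))*(-29) = 45 + (3/2)*(-29) = 45 - 87/2 = 3/2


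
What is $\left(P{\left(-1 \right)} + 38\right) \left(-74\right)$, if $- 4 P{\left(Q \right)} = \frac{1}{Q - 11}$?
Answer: $- \frac{67525}{24} \approx -2813.5$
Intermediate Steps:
$P{\left(Q \right)} = - \frac{1}{4 \left(-11 + Q\right)}$ ($P{\left(Q \right)} = - \frac{1}{4 \left(Q - 11\right)} = - \frac{1}{4 \left(-11 + Q\right)}$)
$\left(P{\left(-1 \right)} + 38\right) \left(-74\right) = \left(- \frac{1}{-44 + 4 \left(-1\right)} + 38\right) \left(-74\right) = \left(- \frac{1}{-44 - 4} + 38\right) \left(-74\right) = \left(- \frac{1}{-48} + 38\right) \left(-74\right) = \left(\left(-1\right) \left(- \frac{1}{48}\right) + 38\right) \left(-74\right) = \left(\frac{1}{48} + 38\right) \left(-74\right) = \frac{1825}{48} \left(-74\right) = - \frac{67525}{24}$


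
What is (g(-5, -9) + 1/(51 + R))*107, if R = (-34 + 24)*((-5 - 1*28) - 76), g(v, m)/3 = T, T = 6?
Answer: 2197673/1141 ≈ 1926.1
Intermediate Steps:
g(v, m) = 18 (g(v, m) = 3*6 = 18)
R = 1090 (R = -10*((-5 - 28) - 76) = -10*(-33 - 76) = -10*(-109) = 1090)
(g(-5, -9) + 1/(51 + R))*107 = (18 + 1/(51 + 1090))*107 = (18 + 1/1141)*107 = (20539/1141)*107 = 2197673/1141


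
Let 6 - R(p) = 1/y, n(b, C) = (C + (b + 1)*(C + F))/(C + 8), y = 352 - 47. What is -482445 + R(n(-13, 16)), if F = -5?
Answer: -147143896/305 ≈ -4.8244e+5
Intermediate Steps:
y = 305
n(b, C) = (C + (1 + b)*(-5 + C))/(8 + C) (n(b, C) = (C + (b + 1)*(C - 5))/(C + 8) = (C + (1 + b)*(-5 + C))/(8 + C))
R(p) = 1829/305 (R(p) = 6 - 1/305 = 1829/305)
-482445 + R(n(-13, 16)) = -482445 + 1829/305 = -147143896/305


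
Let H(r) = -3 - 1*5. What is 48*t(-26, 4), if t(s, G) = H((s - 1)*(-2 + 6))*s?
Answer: 9984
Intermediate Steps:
H(r) = -8 (H(r) = -3 - 5 = -8)
t(s, G) = -8*s
48*t(-26, 4) = 48*(-8*(-26)) = 48*208 = 9984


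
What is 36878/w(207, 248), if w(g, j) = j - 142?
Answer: 18439/53 ≈ 347.91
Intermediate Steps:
w(g, j) = -142 + j
36878/w(207, 248) = 36878/(-142 + 248) = 36878/106 = 36878*(1/106) = 18439/53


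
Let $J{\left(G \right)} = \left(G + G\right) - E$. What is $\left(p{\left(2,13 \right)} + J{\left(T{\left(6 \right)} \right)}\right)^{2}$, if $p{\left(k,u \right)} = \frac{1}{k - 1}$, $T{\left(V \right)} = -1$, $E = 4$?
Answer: $25$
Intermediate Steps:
$p{\left(k,u \right)} = \frac{1}{-1 + k}$
$J{\left(G \right)} = -4 + 2 G$ ($J{\left(G \right)} = \left(G + G\right) - 4 = 2 G - 4 = -4 + 2 G$)
$\left(p{\left(2,13 \right)} + J{\left(T{\left(6 \right)} \right)}\right)^{2} = \left(\frac{1}{-1 + 2} + \left(-4 + 2 \left(-1\right)\right)\right)^{2} = \left(1^{-1} - 6\right)^{2} = \left(1 - 6\right)^{2} = \left(-5\right)^{2} = 25$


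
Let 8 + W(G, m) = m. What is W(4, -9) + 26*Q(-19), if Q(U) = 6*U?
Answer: -2981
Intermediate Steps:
W(G, m) = -8 + m
W(4, -9) + 26*Q(-19) = (-8 - 9) + 26*(6*(-19)) = -17 + 26*(-114) = -17 - 2964 = -2981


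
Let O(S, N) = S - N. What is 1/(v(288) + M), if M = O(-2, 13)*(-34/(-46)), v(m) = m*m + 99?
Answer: 23/1909734 ≈ 1.2044e-5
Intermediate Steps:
v(m) = 99 + m² (v(m) = m² + 99 = 99 + m²)
M = -255/23 (M = (-2 - 1*13)*(-34/(-46)) = (-2 - 13)*(-34*(-1/46)) = -15*17/23 = -255/23 ≈ -11.087)
1/(v(288) + M) = 1/((99 + 288²) - 255/23) = 1/((99 + 82944) - 255/23) = 1/(83043 - 255/23) = 1/(1909734/23) = 23/1909734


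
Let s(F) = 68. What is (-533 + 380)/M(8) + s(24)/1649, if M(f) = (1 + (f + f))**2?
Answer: -805/1649 ≈ -0.48817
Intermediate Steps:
M(f) = (1 + 2*f)**2
(-533 + 380)/M(8) + s(24)/1649 = (-533 + 380)/((1 + 2*8)**2) + 68/1649 = -153/(1 + 16)**2 + 68*(1/1649) = -153/(17**2) + 4/97 = -153/289 + 4/97 = -153*1/289 + 4/97 = -9/17 + 4/97 = -805/1649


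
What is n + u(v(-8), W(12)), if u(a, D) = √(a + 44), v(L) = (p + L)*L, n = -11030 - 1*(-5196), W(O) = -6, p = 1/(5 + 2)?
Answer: -5834 + 2*√1309/7 ≈ -5823.7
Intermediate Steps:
p = ⅐ (p = 1/7 = ⅐ ≈ 0.14286)
n = -5834 (n = -11030 + 5196 = -5834)
v(L) = L*(⅐ + L) (v(L) = (⅐ + L)*L = L*(⅐ + L))
u(a, D) = √(44 + a)
n + u(v(-8), W(12)) = -5834 + √(44 - 8*(⅐ - 8)) = -5834 + √(44 - 8*(-55/7)) = -5834 + √(44 + 440/7) = -5834 + √(748/7) = -5834 + 2*√1309/7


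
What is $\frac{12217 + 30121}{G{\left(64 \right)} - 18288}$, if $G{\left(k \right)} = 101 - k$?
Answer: $- \frac{42338}{18251} \approx -2.3198$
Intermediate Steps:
$\frac{12217 + 30121}{G{\left(64 \right)} - 18288} = \frac{12217 + 30121}{\left(101 - 64\right) - 18288} = \frac{42338}{\left(101 - 64\right) - 18288} = \frac{42338}{37 - 18288} = \frac{42338}{-18251} = 42338 \left(- \frac{1}{18251}\right) = - \frac{42338}{18251}$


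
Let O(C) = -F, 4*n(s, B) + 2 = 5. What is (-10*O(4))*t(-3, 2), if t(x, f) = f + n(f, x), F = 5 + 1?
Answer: 165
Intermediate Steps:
n(s, B) = ¾ (n(s, B) = -½ + (¼)*5 = -½ + 5/4 = ¾)
F = 6
t(x, f) = ¾ + f (t(x, f) = f + ¾ = ¾ + f)
O(C) = -6 (O(C) = -1*6 = -6)
(-10*O(4))*t(-3, 2) = (-10*(-6))*(¾ + 2) = 60*(11/4) = 165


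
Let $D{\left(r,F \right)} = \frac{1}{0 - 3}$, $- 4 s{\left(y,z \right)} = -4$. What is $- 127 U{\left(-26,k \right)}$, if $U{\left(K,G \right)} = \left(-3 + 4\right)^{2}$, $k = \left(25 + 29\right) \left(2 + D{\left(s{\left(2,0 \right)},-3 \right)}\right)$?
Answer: $-127$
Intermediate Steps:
$s{\left(y,z \right)} = 1$ ($s{\left(y,z \right)} = \left(- \frac{1}{4}\right) \left(-4\right) = 1$)
$D{\left(r,F \right)} = - \frac{1}{3}$ ($D{\left(r,F \right)} = \frac{1}{-3} = - \frac{1}{3}$)
$k = 90$ ($k = \left(25 + 29\right) \left(2 - \frac{1}{3}\right) = 54 \cdot \frac{5}{3} = 90$)
$U{\left(K,G \right)} = 1$ ($U{\left(K,G \right)} = 1^{2} = 1$)
$- 127 U{\left(-26,k \right)} = \left(-127\right) 1 = -127$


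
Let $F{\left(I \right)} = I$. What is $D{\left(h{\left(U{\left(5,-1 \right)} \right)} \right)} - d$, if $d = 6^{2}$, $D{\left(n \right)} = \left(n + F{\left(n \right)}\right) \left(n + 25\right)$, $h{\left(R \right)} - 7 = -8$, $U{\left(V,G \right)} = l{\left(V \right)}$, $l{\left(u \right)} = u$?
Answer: $-84$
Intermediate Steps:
$U{\left(V,G \right)} = V$
$h{\left(R \right)} = -1$ ($h{\left(R \right)} = 7 - 8 = -1$)
$D{\left(n \right)} = 2 n \left(25 + n\right)$ ($D{\left(n \right)} = \left(n + n\right) \left(n + 25\right) = 2 n \left(25 + n\right)$)
$d = 36$
$D{\left(h{\left(U{\left(5,-1 \right)} \right)} \right)} - d = 2 \left(-1\right) \left(25 - 1\right) - 36 = 2 \left(-1\right) 24 - 36 = -48 - 36 = -84$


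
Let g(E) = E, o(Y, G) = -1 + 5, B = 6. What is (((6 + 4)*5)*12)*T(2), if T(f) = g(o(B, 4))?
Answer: 2400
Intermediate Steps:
o(Y, G) = 4
T(f) = 4
(((6 + 4)*5)*12)*T(2) = (((6 + 4)*5)*12)*4 = ((10*5)*12)*4 = (50*12)*4 = 600*4 = 2400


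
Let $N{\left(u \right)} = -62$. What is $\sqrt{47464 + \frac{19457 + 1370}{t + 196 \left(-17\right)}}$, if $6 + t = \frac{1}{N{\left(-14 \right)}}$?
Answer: $\frac{\sqrt{2032672831439718}}{206957} \approx 217.85$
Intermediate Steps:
$t = - \frac{373}{62}$ ($t = -6 + \frac{1}{-62} = -6 - \frac{1}{62} = - \frac{373}{62} \approx -6.0161$)
$\sqrt{47464 + \frac{19457 + 1370}{t + 196 \left(-17\right)}} = \sqrt{47464 + \frac{19457 + 1370}{- \frac{373}{62} + 196 \left(-17\right)}} = \sqrt{47464 + \frac{20827}{- \frac{373}{62} - 3332}} = \sqrt{47464 + \frac{20827}{- \frac{206957}{62}}} = \sqrt{47464 + 20827 \left(- \frac{62}{206957}\right)} = \sqrt{47464 - \frac{1291274}{206957}} = \sqrt{\frac{9821715774}{206957}} = \frac{\sqrt{2032672831439718}}{206957}$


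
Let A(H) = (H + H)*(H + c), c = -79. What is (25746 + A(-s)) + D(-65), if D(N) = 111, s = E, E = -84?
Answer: 26697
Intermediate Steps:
s = -84
A(H) = 2*H*(-79 + H) (A(H) = (H + H)*(H - 79) = (2*H)*(-79 + H) = 2*H*(-79 + H))
(25746 + A(-s)) + D(-65) = (25746 + 2*(-1*(-84))*(-79 - 1*(-84))) + 111 = (25746 + 2*84*(-79 + 84)) + 111 = (25746 + 2*84*5) + 111 = (25746 + 840) + 111 = 26586 + 111 = 26697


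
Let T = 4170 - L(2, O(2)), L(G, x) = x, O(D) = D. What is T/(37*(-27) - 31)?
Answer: -2084/515 ≈ -4.0466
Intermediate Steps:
T = 4168 (T = 4170 - 1*2 = 4170 - 2 = 4168)
T/(37*(-27) - 31) = 4168/(37*(-27) - 31) = 4168/(-999 - 31) = 4168/(-1030) = 4168*(-1/1030) = -2084/515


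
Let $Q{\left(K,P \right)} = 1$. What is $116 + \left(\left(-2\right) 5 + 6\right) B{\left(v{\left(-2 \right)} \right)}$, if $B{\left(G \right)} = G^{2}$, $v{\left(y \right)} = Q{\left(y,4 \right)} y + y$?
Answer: $52$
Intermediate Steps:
$v{\left(y \right)} = 2 y$ ($v{\left(y \right)} = 1 y + y = y + y = 2 y$)
$116 + \left(\left(-2\right) 5 + 6\right) B{\left(v{\left(-2 \right)} \right)} = 116 + \left(\left(-2\right) 5 + 6\right) \left(2 \left(-2\right)\right)^{2} = 116 + \left(-10 + 6\right) \left(-4\right)^{2} = 116 - 64 = 52$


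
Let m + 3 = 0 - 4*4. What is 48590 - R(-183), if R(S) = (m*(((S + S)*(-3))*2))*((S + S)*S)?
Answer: 2794638662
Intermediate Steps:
m = -19 (m = -3 + (0 - 4*4) = -3 + (0 - 16) = -3 - 16 = -19)
R(S) = 456*S³ (R(S) = (-19*(S + S)*(-3)*2)*((S + S)*S) = (-19*(2*S)*(-3)*2)*((2*S)*S) = (-19*(-6*S)*2)*(2*S²) = (-(-228)*S)*(2*S²) = (228*S)*(2*S²) = 456*S³)
48590 - R(-183) = 48590 - 456*(-183)³ = 48590 - 456*(-6128487) = 48590 - 1*(-2794590072) = 48590 + 2794590072 = 2794638662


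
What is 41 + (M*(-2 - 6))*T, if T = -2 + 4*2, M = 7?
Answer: -295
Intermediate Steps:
T = 6 (T = -2 + 8 = 6)
41 + (M*(-2 - 6))*T = 41 + (7*(-2 - 6))*6 = 41 + (7*(-8))*6 = 41 - 56*6 = 41 - 336 = -295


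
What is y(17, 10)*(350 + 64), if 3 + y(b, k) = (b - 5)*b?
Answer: 83214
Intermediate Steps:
y(b, k) = -3 + b*(-5 + b) (y(b, k) = -3 + (b - 5)*b = -3 + (-5 + b)*b = -3 + b*(-5 + b))
y(17, 10)*(350 + 64) = (-3 + 17**2 - 5*17)*(350 + 64) = (-3 + 289 - 85)*414 = 201*414 = 83214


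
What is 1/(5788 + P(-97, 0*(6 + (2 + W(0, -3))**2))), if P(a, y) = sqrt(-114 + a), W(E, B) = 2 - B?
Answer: 5788/33501155 - I*sqrt(211)/33501155 ≈ 0.00017277 - 4.3359e-7*I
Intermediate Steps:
1/(5788 + P(-97, 0*(6 + (2 + W(0, -3))**2))) = 1/(5788 + sqrt(-114 - 97)) = 1/(5788 + sqrt(-211)) = 1/(5788 + I*sqrt(211))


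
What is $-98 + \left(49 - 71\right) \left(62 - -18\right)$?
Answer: $-1858$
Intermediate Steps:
$-98 + \left(49 - 71\right) \left(62 - -18\right) = -98 + \left(49 - 71\right) \left(62 + 18\right) = -98 - 1760 = -1858$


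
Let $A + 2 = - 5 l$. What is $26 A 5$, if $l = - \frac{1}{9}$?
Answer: $- \frac{1690}{9} \approx -187.78$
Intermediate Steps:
$l = - \frac{1}{9}$ ($l = \left(-1\right) \frac{1}{9} = - \frac{1}{9} \approx -0.11111$)
$A = - \frac{13}{9}$ ($A = -2 - - \frac{5}{9} = -2 + \frac{5}{9} = - \frac{13}{9} \approx -1.4444$)
$26 A 5 = 26 \left(- \frac{13}{9}\right) 5 = \left(- \frac{338}{9}\right) 5 = - \frac{1690}{9}$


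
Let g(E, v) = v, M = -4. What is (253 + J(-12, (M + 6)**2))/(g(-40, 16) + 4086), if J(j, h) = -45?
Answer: 104/2051 ≈ 0.050707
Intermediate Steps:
(253 + J(-12, (M + 6)**2))/(g(-40, 16) + 4086) = (253 - 45)/(16 + 4086) = 208/4102 = 208*(1/4102) = 104/2051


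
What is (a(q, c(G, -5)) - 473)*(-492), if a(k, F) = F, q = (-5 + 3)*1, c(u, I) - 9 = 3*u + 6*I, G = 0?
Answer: 243048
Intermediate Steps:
c(u, I) = 9 + 3*u + 6*I (c(u, I) = 9 + (3*u + 6*I) = 9 + 3*u + 6*I)
q = -2 (q = -2*1 = -2)
(a(q, c(G, -5)) - 473)*(-492) = ((9 + 3*0 + 6*(-5)) - 473)*(-492) = ((9 + 0 - 30) - 473)*(-492) = (-21 - 473)*(-492) = -494*(-492) = 243048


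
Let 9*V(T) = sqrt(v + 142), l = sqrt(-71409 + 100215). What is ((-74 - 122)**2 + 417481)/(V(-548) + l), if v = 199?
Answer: 4103073/(sqrt(341) + 9*sqrt(28806)) ≈ 2654.0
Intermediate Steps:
l = sqrt(28806) ≈ 169.72
V(T) = sqrt(341)/9 (V(T) = sqrt(199 + 142)/9 = sqrt(341)/9)
((-74 - 122)**2 + 417481)/(V(-548) + l) = ((-74 - 122)**2 + 417481)/(sqrt(341)/9 + sqrt(28806)) = ((-196)**2 + 417481)/(sqrt(28806) + sqrt(341)/9) = (38416 + 417481)/(sqrt(28806) + sqrt(341)/9) = 455897/(sqrt(28806) + sqrt(341)/9)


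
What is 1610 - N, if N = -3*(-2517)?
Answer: -5941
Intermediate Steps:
N = 7551
1610 - N = 1610 - 1*7551 = 1610 - 7551 = -5941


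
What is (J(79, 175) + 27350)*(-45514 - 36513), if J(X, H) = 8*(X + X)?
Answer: -2347120578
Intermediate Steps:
J(X, H) = 16*X (J(X, H) = 8*(2*X) = 16*X)
(J(79, 175) + 27350)*(-45514 - 36513) = (16*79 + 27350)*(-45514 - 36513) = (1264 + 27350)*(-82027) = 28614*(-82027) = -2347120578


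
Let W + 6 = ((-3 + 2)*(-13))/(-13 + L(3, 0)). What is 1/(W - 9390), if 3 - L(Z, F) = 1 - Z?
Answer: -8/75181 ≈ -0.00010641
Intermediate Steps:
L(Z, F) = 2 + Z (L(Z, F) = 3 - (1 - Z) = 3 + (-1 + Z) = 2 + Z)
W = -61/8 (W = -6 + ((-3 + 2)*(-13))/(-13 + (2 + 3)) = -6 + (-1*(-13))/(-13 + 5) = -6 + 13/(-8) = -6 + 13*(-⅛) = -6 - 13/8 = -61/8 ≈ -7.6250)
1/(W - 9390) = 1/(-61/8 - 9390) = 1/(-75181/8) = -8/75181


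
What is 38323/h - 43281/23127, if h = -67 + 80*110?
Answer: 169441016/67322697 ≈ 2.5168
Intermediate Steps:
h = 8733 (h = -67 + 8800 = 8733)
38323/h - 43281/23127 = 38323/8733 - 43281/23127 = 38323*(1/8733) - 43281*1/23127 = 38323/8733 - 14427/7709 = 169441016/67322697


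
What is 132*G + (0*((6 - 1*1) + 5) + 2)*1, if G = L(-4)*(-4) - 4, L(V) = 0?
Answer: -526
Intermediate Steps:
G = -4 (G = 0*(-4) - 4 = 0 - 4 = -4)
132*G + (0*((6 - 1*1) + 5) + 2)*1 = 132*(-4) + (0*((6 - 1*1) + 5) + 2)*1 = -528 + (0*((6 - 1) + 5) + 2)*1 = -528 + (0*(5 + 5) + 2)*1 = -528 + (0*10 + 2)*1 = -528 + (0 + 2)*1 = -528 + 2*1 = -528 + 2 = -526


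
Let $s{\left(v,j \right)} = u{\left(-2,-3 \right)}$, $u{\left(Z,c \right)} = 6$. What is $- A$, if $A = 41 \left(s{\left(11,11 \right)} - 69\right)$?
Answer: $2583$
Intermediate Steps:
$s{\left(v,j \right)} = 6$
$A = -2583$ ($A = 41 \left(6 - 69\right) = 41 \left(-63\right) = -2583$)
$- A = \left(-1\right) \left(-2583\right) = 2583$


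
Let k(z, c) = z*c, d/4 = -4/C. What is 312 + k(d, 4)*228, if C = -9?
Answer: 5800/3 ≈ 1933.3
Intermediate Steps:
d = 16/9 (d = 4*(-4/(-9)) = 4*(-4*(-⅑)) = 4*(4/9) = 16/9 ≈ 1.7778)
k(z, c) = c*z
312 + k(d, 4)*228 = 312 + (4*(16/9))*228 = 312 + (64/9)*228 = 312 + 4864/3 = 5800/3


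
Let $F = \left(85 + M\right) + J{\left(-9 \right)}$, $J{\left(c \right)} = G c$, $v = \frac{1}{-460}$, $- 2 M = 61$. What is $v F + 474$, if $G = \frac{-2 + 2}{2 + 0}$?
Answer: $\frac{435971}{920} \approx 473.88$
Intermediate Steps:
$M = - \frac{61}{2}$ ($M = \left(- \frac{1}{2}\right) 61 = - \frac{61}{2} \approx -30.5$)
$G = 0$ ($G = \frac{0}{2} = 0 \cdot \frac{1}{2} = 0$)
$v = - \frac{1}{460} \approx -0.0021739$
$J{\left(c \right)} = 0$ ($J{\left(c \right)} = 0 c = 0$)
$F = \frac{109}{2}$ ($F = \left(85 - \frac{61}{2}\right) + 0 = \frac{109}{2} + 0 = \frac{109}{2} \approx 54.5$)
$v F + 474 = \left(- \frac{1}{460}\right) \frac{109}{2} + 474 = - \frac{109}{920} + 474 = \frac{435971}{920}$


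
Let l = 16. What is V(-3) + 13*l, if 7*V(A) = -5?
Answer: 1451/7 ≈ 207.29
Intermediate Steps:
V(A) = -5/7 (V(A) = (⅐)*(-5) = -5/7)
V(-3) + 13*l = -5/7 + 13*16 = -5/7 + 208 = 1451/7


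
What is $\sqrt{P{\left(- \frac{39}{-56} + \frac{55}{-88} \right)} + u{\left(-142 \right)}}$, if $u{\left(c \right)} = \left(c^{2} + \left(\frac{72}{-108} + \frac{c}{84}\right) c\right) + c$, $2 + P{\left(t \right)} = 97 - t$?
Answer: $\frac{\sqrt{4008522}}{14} \approx 143.01$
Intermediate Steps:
$P{\left(t \right)} = 95 - t$ ($P{\left(t \right)} = -2 - \left(-97 + t\right) = 95 - t$)
$u{\left(c \right)} = c + c^{2} + c \left(- \frac{2}{3} + \frac{c}{84}\right)$ ($u{\left(c \right)} = \left(c^{2} + \left(72 \left(- \frac{1}{108}\right) + c \frac{1}{84}\right) c\right) + c = \left(c^{2} + \left(- \frac{2}{3} + \frac{c}{84}\right) c\right) + c = \left(c^{2} + c \left(- \frac{2}{3} + \frac{c}{84}\right)\right) + c = c + c^{2} + c \left(- \frac{2}{3} + \frac{c}{84}\right)$)
$\sqrt{P{\left(- \frac{39}{-56} + \frac{55}{-88} \right)} + u{\left(-142 \right)}} = \sqrt{\left(95 - \left(- \frac{39}{-56} + \frac{55}{-88}\right)\right) + \frac{1}{84} \left(-142\right) \left(28 + 85 \left(-142\right)\right)} = \sqrt{\left(95 - \left(\left(-39\right) \left(- \frac{1}{56}\right) + 55 \left(- \frac{1}{88}\right)\right)\right) + \frac{1}{84} \left(-142\right) \left(28 - 12070\right)} = \sqrt{\left(95 - \left(\frac{39}{56} - \frac{5}{8}\right)\right) + \frac{1}{84} \left(-142\right) \left(-12042\right)} = \sqrt{\left(95 - \frac{1}{14}\right) + \frac{142497}{7}} = \sqrt{\frac{1329}{14} + \frac{142497}{7}} = \sqrt{\frac{286323}{14}} = \frac{\sqrt{4008522}}{14}$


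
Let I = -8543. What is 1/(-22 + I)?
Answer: -1/8565 ≈ -0.00011675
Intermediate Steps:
1/(-22 + I) = 1/(-22 - 8543) = 1/(-8565) = -1/8565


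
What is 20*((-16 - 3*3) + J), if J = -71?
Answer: -1920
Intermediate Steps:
20*((-16 - 3*3) + J) = 20*((-16 - 3*3) - 71) = 20*((-16 - 9) - 71) = 20*(-25 - 71) = 20*(-96) = -1920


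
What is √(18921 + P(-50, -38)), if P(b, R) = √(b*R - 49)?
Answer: √(18921 + √1851) ≈ 137.71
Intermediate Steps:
P(b, R) = √(-49 + R*b) (P(b, R) = √(R*b - 49) = √(-49 + R*b))
√(18921 + P(-50, -38)) = √(18921 + √(-49 - 38*(-50))) = √(18921 + √(-49 + 1900)) = √(18921 + √1851)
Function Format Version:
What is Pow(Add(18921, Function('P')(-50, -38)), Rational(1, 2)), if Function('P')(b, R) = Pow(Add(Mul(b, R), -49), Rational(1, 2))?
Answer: Pow(Add(18921, Pow(1851, Rational(1, 2))), Rational(1, 2)) ≈ 137.71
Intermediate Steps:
Function('P')(b, R) = Pow(Add(-49, Mul(R, b)), Rational(1, 2)) (Function('P')(b, R) = Pow(Add(Mul(R, b), -49), Rational(1, 2)) = Pow(Add(-49, Mul(R, b)), Rational(1, 2)))
Pow(Add(18921, Function('P')(-50, -38)), Rational(1, 2)) = Pow(Add(18921, Pow(Add(-49, Mul(-38, -50)), Rational(1, 2))), Rational(1, 2)) = Pow(Add(18921, Pow(Add(-49, 1900), Rational(1, 2))), Rational(1, 2)) = Pow(Add(18921, Pow(1851, Rational(1, 2))), Rational(1, 2))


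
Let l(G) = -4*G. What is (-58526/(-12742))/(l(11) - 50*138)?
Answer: -29263/44240224 ≈ -0.00066146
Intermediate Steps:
(-58526/(-12742))/(l(11) - 50*138) = (-58526/(-12742))/(-4*11 - 50*138) = (-58526*(-1)/12742)/(-44 - 6900) = -1*(-29263/6371)/(-6944) = (29263/6371)*(-1/6944) = -29263/44240224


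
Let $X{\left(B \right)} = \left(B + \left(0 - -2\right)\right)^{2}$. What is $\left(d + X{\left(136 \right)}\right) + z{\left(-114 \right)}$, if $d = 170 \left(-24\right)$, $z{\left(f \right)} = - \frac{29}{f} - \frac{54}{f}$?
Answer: $\frac{1705979}{114} \approx 14965.0$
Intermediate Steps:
$z{\left(f \right)} = - \frac{83}{f}$
$X{\left(B \right)} = \left(2 + B\right)^{2}$ ($X{\left(B \right)} = \left(B + \left(0 + 2\right)\right)^{2} = \left(B + 2\right)^{2} = \left(2 + B\right)^{2}$)
$d = -4080$
$\left(d + X{\left(136 \right)}\right) + z{\left(-114 \right)} = \left(-4080 + \left(2 + 136\right)^{2}\right) - \frac{83}{-114} = \left(-4080 + 138^{2}\right) - - \frac{83}{114} = \left(-4080 + 19044\right) + \frac{83}{114} = 14964 + \frac{83}{114} = \frac{1705979}{114}$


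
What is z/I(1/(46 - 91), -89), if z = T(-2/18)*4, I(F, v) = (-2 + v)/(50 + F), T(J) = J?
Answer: 692/2835 ≈ 0.24409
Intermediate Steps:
I(F, v) = (-2 + v)/(50 + F)
z = -4/9 (z = -2/18*4 = -2*1/18*4 = -⅑*4 = -4/9 ≈ -0.44444)
z/I(1/(46 - 91), -89) = -4*(50 + 1/(46 - 91))/(-2 - 89)/9 = -4/(9*(-91/(50 + 1/(-45)))) = -4/(9*(-91/(50 - 1/45))) = -4/(9*(-91/(2249/45))) = -4/(9*((45/2249)*(-91))) = -4/(9*(-315/173)) = -4/9*(-173/315) = 692/2835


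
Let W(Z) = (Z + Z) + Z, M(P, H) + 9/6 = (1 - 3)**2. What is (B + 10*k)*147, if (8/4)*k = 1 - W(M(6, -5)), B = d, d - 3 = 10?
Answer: -5733/2 ≈ -2866.5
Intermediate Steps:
M(P, H) = 5/2 (M(P, H) = -3/2 + (1 - 3)**2 = -3/2 + (-2)**2 = -3/2 + 4 = 5/2)
d = 13 (d = 3 + 10 = 13)
W(Z) = 3*Z (W(Z) = 2*Z + Z = 3*Z)
B = 13
k = -13/4 (k = (1 - 3*5/2)/2 = (1 - 1*15/2)/2 = (1 - 15/2)/2 = (1/2)*(-13/2) = -13/4 ≈ -3.2500)
(B + 10*k)*147 = (13 + 10*(-13/4))*147 = (13 - 65/2)*147 = -39/2*147 = -5733/2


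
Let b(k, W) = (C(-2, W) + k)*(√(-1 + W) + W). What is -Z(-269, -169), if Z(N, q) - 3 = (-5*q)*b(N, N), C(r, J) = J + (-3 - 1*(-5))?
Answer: -121835483 + 1358760*I*√30 ≈ -1.2184e+8 + 7.4422e+6*I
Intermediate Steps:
C(r, J) = 2 + J (C(r, J) = J + (-3 + 5) = J + 2 = 2 + J)
b(k, W) = (W + √(-1 + W))*(2 + W + k) (b(k, W) = ((2 + W) + k)*(√(-1 + W) + W) = (2 + W + k)*(W + √(-1 + W)) = (W + √(-1 + W))*(2 + W + k))
Z(N, q) = 3 - 5*q*(N² + N*√(-1 + N) + N*(2 + N) + √(-1 + N)*(2 + N)) (Z(N, q) = 3 + (-5*q)*(N*N + N*(2 + N) + N*√(-1 + N) + √(-1 + N)*(2 + N)) = 3 + (-5*q)*(N² + N*(2 + N) + N*√(-1 + N) + √(-1 + N)*(2 + N)) = 3 + (-5*q)*(N² + N*√(-1 + N) + N*(2 + N) + √(-1 + N)*(2 + N)) = 3 - 5*q*(N² + N*√(-1 + N) + N*(2 + N) + √(-1 + N)*(2 + N)))
-Z(-269, -169) = -(3 - 5*(-169)*((-269)² - 269*√(-1 - 269) - 269*(2 - 269) + √(-1 - 269)*(2 - 269))) = -(3 - 5*(-169)*(72361 - 807*I*√30 - 269*(-267) + √(-270)*(-267))) = -(3 - 5*(-169)*(72361 - 807*I*√30 + 71823 + (3*I*√30)*(-267))) = -(3 - 5*(-169)*(72361 - 807*I*√30 + 71823 - 801*I*√30)) = -(3 - 5*(-169)*(144184 - 1608*I*√30)) = -(3 + (121835480 - 1358760*I*√30)) = -(121835483 - 1358760*I*√30) = -121835483 + 1358760*I*√30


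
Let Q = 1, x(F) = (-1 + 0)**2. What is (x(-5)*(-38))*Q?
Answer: -38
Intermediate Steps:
x(F) = 1 (x(F) = (-1)**2 = 1)
(x(-5)*(-38))*Q = (1*(-38))*1 = -38*1 = -38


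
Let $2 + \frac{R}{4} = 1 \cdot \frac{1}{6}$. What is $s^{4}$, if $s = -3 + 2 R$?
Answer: $\frac{7890481}{81} \approx 97413.0$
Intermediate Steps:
$R = - \frac{22}{3}$ ($R = -8 + 4 \cdot 1 \cdot \frac{1}{6} = -8 + 4 \cdot \frac{1}{6} = -8 + \frac{2}{3} = - \frac{22}{3} \approx -7.3333$)
$s = - \frac{53}{3}$ ($s = -3 + 2 \left(- \frac{22}{3}\right) = -3 - \frac{44}{3} = - \frac{53}{3} \approx -17.667$)
$s^{4} = \left(- \frac{53}{3}\right)^{4} = \frac{7890481}{81}$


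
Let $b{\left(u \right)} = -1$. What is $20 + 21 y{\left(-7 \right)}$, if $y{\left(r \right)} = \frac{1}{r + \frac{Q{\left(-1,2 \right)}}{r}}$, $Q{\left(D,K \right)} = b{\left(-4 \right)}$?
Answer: $\frac{271}{16} \approx 16.938$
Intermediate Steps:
$Q{\left(D,K \right)} = -1$
$y{\left(r \right)} = \frac{1}{r - \frac{1}{r}}$
$20 + 21 y{\left(-7 \right)} = 20 + 21 \left(- \frac{7}{-1 + \left(-7\right)^{2}}\right) = 20 + 21 \left(- \frac{7}{-1 + 49}\right) = 20 + 21 \left(- \frac{7}{48}\right) = 20 - \frac{49}{16} = \frac{271}{16}$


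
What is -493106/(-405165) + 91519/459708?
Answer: 87921689561/62085863940 ≈ 1.4161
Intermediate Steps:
-493106/(-405165) + 91519/459708 = -493106*(-1/405165) + 91519*(1/459708) = 493106/405165 + 91519/459708 = 87921689561/62085863940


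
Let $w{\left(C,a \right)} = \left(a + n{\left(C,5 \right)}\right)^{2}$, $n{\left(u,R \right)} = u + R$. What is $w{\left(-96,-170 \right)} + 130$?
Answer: $68251$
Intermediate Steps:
$n{\left(u,R \right)} = R + u$
$w{\left(C,a \right)} = \left(5 + C + a\right)^{2}$ ($w{\left(C,a \right)} = \left(a + \left(5 + C\right)\right)^{2} = \left(5 + C + a\right)^{2}$)
$w{\left(-96,-170 \right)} + 130 = \left(5 - 96 - 170\right)^{2} + 130 = \left(-261\right)^{2} + 130 = 68121 + 130 = 68251$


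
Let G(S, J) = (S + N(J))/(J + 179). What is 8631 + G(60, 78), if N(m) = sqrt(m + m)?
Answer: 2218227/257 + 2*sqrt(39)/257 ≈ 8631.3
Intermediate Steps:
N(m) = sqrt(2)*sqrt(m) (N(m) = sqrt(2*m) = sqrt(2)*sqrt(m))
G(S, J) = (S + sqrt(2)*sqrt(J))/(179 + J) (G(S, J) = (S + sqrt(2)*sqrt(J))/(J + 179) = (S + sqrt(2)*sqrt(J))/(179 + J))
8631 + G(60, 78) = 8631 + (60 + sqrt(2)*sqrt(78))/(179 + 78) = 8631 + (60 + 2*sqrt(39))/257 = 8631 + (60/257 + 2*sqrt(39)/257) = 2218227/257 + 2*sqrt(39)/257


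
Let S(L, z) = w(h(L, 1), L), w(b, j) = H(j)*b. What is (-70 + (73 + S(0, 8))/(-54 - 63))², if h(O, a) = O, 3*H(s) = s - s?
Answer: 68277169/13689 ≈ 4987.7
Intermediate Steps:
H(s) = 0 (H(s) = (s - s)/3 = (⅓)*0 = 0)
w(b, j) = 0 (w(b, j) = 0*b = 0)
S(L, z) = 0
(-70 + (73 + S(0, 8))/(-54 - 63))² = (-70 + (73 + 0)/(-54 - 63))² = (-70 + 73/(-117))² = (-70 + 73*(-1/117))² = (-70 - 73/117)² = (-8263/117)² = 68277169/13689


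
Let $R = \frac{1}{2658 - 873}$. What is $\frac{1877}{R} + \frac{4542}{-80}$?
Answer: $\frac{134015529}{40} \approx 3.3504 \cdot 10^{6}$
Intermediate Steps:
$R = \frac{1}{1785} \approx 0.00056022$
$\frac{1877}{R} + \frac{4542}{-80} = 1877 \frac{1}{\frac{1}{1785}} + \frac{4542}{-80} = 1877 \cdot 1785 + 4542 \left(- \frac{1}{80}\right) = 3350445 - \frac{2271}{40} = \frac{134015529}{40}$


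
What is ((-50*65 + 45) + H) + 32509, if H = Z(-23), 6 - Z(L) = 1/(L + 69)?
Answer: 1348259/46 ≈ 29310.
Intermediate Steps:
Z(L) = 6 - 1/(69 + L) (Z(L) = 6 - 1/(L + 69) = 6 - 1/(69 + L))
H = 275/46 (H = (413 + 6*(-23))/(69 - 23) = (413 - 138)/46 = (1/46)*275 = 275/46 ≈ 5.9783)
((-50*65 + 45) + H) + 32509 = ((-50*65 + 45) + 275/46) + 32509 = ((-3250 + 45) + 275/46) + 32509 = (-3205 + 275/46) + 32509 = -147155/46 + 32509 = 1348259/46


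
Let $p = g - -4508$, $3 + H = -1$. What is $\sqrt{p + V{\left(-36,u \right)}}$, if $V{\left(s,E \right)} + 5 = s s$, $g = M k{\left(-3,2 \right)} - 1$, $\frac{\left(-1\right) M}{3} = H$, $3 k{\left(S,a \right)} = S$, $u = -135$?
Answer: $\sqrt{5786} \approx 76.066$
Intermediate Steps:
$k{\left(S,a \right)} = \frac{S}{3}$
$H = -4$ ($H = -3 - 1 = -4$)
$M = 12$ ($M = \left(-3\right) \left(-4\right) = 12$)
$g = -13$ ($g = 12 \cdot \frac{1}{3} \left(-3\right) - 1 = 12 \left(-1\right) - 1 = -12 - 1 = -13$)
$p = 4495$ ($p = -13 - -4508 = -13 + 4508 = 4495$)
$V{\left(s,E \right)} = -5 + s^{2}$ ($V{\left(s,E \right)} = -5 + s s = -5 + s^{2}$)
$\sqrt{p + V{\left(-36,u \right)}} = \sqrt{4495 - \left(5 - \left(-36\right)^{2}\right)} = \sqrt{4495 + \left(-5 + 1296\right)} = \sqrt{4495 + 1291} = \sqrt{5786}$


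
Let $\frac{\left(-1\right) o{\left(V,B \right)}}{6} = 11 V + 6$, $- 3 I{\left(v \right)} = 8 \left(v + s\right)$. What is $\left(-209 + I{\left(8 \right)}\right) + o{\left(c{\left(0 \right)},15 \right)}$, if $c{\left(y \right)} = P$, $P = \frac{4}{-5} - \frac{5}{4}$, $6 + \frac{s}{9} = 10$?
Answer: $- \frac{6811}{30} \approx -227.03$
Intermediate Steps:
$s = 36$ ($s = -54 + 9 \cdot 10 = -54 + 90 = 36$)
$P = - \frac{41}{20}$ ($P = 4 \left(- \frac{1}{5}\right) - \frac{5}{4} = - \frac{4}{5} - \frac{5}{4} = - \frac{41}{20} \approx -2.05$)
$I{\left(v \right)} = -96 - \frac{8 v}{3}$ ($I{\left(v \right)} = - \frac{8 \left(v + 36\right)}{3} = - \frac{8 \left(36 + v\right)}{3} = - \frac{288 + 8 v}{3} = -96 - \frac{8 v}{3}$)
$c{\left(y \right)} = - \frac{41}{20}$
$o{\left(V,B \right)} = -36 - 66 V$ ($o{\left(V,B \right)} = - 6 \left(11 V + 6\right) = - 6 \left(6 + 11 V\right) = -36 - 66 V$)
$\left(-209 + I{\left(8 \right)}\right) + o{\left(c{\left(0 \right)},15 \right)} = \left(-209 - \frac{352}{3}\right) - - \frac{993}{10} = \left(-209 - \frac{352}{3}\right) + \left(-36 + \frac{1353}{10}\right) = \left(-209 - \frac{352}{3}\right) + \frac{993}{10} = - \frac{979}{3} + \frac{993}{10} = - \frac{6811}{30}$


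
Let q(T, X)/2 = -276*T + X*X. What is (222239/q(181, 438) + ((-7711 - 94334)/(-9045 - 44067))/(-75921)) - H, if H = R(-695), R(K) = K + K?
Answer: 22103301821636329/15892702060416 ≈ 1390.8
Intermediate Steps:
q(T, X) = -552*T + 2*X**2 (q(T, X) = 2*(-276*T + X*X) = 2*(-276*T + X**2) = 2*(X**2 - 276*T) = -552*T + 2*X**2)
R(K) = 2*K
H = -1390 (H = 2*(-695) = -1390)
(222239/q(181, 438) + ((-7711 - 94334)/(-9045 - 44067))/(-75921)) - H = (222239/(-552*181 + 2*438**2) + ((-7711 - 94334)/(-9045 - 44067))/(-75921)) - 1*(-1390) = (222239/(-99912 + 2*191844) - 102045/(-53112)*(-1/75921)) + 1390 = (222239/(-99912 + 383688) - 102045*(-1/53112)*(-1/75921)) + 1390 = (222239/283776 + (34015/17704)*(-1/75921)) + 1390 = (222239*(1/283776) - 34015/1344105384) + 1390 = (222239/283776 - 34015/1344105384) + 1390 = 12445957658089/15892702060416 + 1390 = 22103301821636329/15892702060416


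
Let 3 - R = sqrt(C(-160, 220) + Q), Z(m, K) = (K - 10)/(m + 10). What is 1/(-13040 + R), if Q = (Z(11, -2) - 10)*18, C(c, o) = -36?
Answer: -91259/1189745167 + 12*I*sqrt(77)/1189745167 ≈ -7.6705e-5 + 8.8506e-8*I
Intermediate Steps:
Z(m, K) = (-10 + K)/(10 + m)
Q = -1332/7 (Q = ((-10 - 2)/(10 + 11) - 10)*18 = (-12/21 - 10)*18 = ((1/21)*(-12) - 10)*18 = (-4/7 - 10)*18 = -74/7*18 = -1332/7 ≈ -190.29)
R = 3 - 12*I*sqrt(77)/7 (R = 3 - sqrt(-36 - 1332/7) = 3 - sqrt(-1584/7) = 3 - 12*I*sqrt(77)/7 ≈ 3.0 - 15.043*I)
1/(-13040 + R) = 1/(-13040 + (3 - 12*I*sqrt(77)/7)) = 1/(-13037 - 12*I*sqrt(77)/7)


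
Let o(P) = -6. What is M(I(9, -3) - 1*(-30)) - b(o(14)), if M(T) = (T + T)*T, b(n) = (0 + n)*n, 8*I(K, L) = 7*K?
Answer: 90657/32 ≈ 2833.0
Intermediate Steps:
I(K, L) = 7*K/8 (I(K, L) = (7*K)/8 = 7*K/8)
b(n) = n² (b(n) = n*n = n²)
M(T) = 2*T² (M(T) = (2*T)*T = 2*T²)
M(I(9, -3) - 1*(-30)) - b(o(14)) = 2*((7/8)*9 - 1*(-30))² - 1*(-6)² = 2*(63/8 + 30)² - 1*36 = 2*(303/8)² - 36 = 2*(91809/64) - 36 = 91809/32 - 36 = 90657/32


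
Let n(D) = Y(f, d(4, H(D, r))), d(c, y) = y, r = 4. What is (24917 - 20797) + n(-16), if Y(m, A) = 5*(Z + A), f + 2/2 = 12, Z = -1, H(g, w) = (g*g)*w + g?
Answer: 9155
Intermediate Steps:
H(g, w) = g + w*g**2 (H(g, w) = g**2*w + g = w*g**2 + g = g + w*g**2)
f = 11 (f = -1 + 12 = 11)
Y(m, A) = -5 + 5*A (Y(m, A) = 5*(-1 + A) = -5 + 5*A)
n(D) = -5 + 5*D*(1 + 4*D) (n(D) = -5 + 5*(D*(1 + D*4)) = -5 + 5*(D*(1 + 4*D)) = -5 + 5*D*(1 + 4*D))
(24917 - 20797) + n(-16) = (24917 - 20797) + (-5 + 5*(-16)*(1 + 4*(-16))) = 4120 + (-5 + 5*(-16)*(1 - 64)) = 4120 + (-5 + 5*(-16)*(-63)) = 4120 + (-5 + 5040) = 4120 + 5035 = 9155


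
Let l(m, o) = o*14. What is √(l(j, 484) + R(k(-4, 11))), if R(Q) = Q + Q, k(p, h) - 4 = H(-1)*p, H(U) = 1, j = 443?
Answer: 22*√14 ≈ 82.316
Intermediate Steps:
l(m, o) = 14*o
k(p, h) = 4 + p (k(p, h) = 4 + 1*p = 4 + p)
R(Q) = 2*Q
√(l(j, 484) + R(k(-4, 11))) = √(14*484 + 2*(4 - 4)) = √(6776 + 2*0) = √(6776 + 0) = √6776 = 22*√14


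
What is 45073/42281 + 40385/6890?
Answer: 403614231/58263218 ≈ 6.9274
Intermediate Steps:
45073/42281 + 40385/6890 = 45073*(1/42281) + 40385*(1/6890) = 45073/42281 + 8077/1378 = 403614231/58263218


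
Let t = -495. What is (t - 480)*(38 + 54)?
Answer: -89700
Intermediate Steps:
(t - 480)*(38 + 54) = (-495 - 480)*(38 + 54) = -975*92 = -89700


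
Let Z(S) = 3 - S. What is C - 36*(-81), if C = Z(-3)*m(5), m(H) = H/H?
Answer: 2922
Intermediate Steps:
m(H) = 1
C = 6 (C = (3 - 1*(-3))*1 = (3 + 3)*1 = 6*1 = 6)
C - 36*(-81) = 6 - 36*(-81) = 6 + 2916 = 2922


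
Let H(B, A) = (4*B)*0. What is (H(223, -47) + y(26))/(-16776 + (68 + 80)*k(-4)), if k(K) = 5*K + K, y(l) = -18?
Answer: 3/3388 ≈ 0.00088548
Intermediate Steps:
k(K) = 6*K
H(B, A) = 0
(H(223, -47) + y(26))/(-16776 + (68 + 80)*k(-4)) = (0 - 18)/(-16776 + (68 + 80)*(6*(-4))) = -18/(-16776 + 148*(-24)) = -18/(-16776 - 3552) = -18/(-20328) = -18*(-1/20328) = 3/3388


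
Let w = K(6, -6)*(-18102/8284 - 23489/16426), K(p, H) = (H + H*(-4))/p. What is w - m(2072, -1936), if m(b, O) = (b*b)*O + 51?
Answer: 141373097521397906/17009123 ≈ 8.3116e+9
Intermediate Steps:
m(b, O) = 51 + O*b² (m(b, O) = b²*O + 51 = O*b² + 51 = 51 + O*b²)
K(p, H) = -3*H/p (K(p, H) = (H - 4*H)/p = (-3*H)/p = -3*H/p)
w = -184472373/17009123 (w = (-3*(-6)/6)*(-18102/8284 - 23489/16426) = (-3*(-6)*⅙)*(-18102*1/8284 - 23489*1/16426) = 3*(-9051/4142 - 23489/16426) = 3*(-61490791/17009123) = -184472373/17009123 ≈ -10.845)
w - m(2072, -1936) = -184472373/17009123 - (51 - 1936*2072²) = -184472373/17009123 - (51 - 1936*4293184) = -184472373/17009123 - (51 - 8311604224) = -184472373/17009123 - 1*(-8311604173) = -184472373/17009123 + 8311604173 = 141373097521397906/17009123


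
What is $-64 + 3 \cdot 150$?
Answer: $386$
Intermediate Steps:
$-64 + 3 \cdot 150 = -64 + 450 = 386$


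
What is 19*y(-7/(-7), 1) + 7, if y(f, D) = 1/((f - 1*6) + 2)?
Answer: ⅔ ≈ 0.66667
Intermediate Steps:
y(f, D) = 1/(-4 + f) (y(f, D) = 1/((f - 6) + 2) = 1/((-6 + f) + 2) = 1/(-4 + f))
19*y(-7/(-7), 1) + 7 = 19/(-4 - 7/(-7)) + 7 = 19/(-4 - 7*(-⅐)) + 7 = 19/(-4 + 1) + 7 = 19/(-3) + 7 = 19*(-⅓) + 7 = -19/3 + 7 = ⅔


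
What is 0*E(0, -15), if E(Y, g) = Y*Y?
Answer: 0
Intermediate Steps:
E(Y, g) = Y²
0*E(0, -15) = 0*0² = 0*0 = 0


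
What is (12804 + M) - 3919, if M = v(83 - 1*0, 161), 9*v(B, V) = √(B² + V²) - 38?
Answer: 79927/9 + √32810/9 ≈ 8900.9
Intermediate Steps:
v(B, V) = -38/9 + √(B² + V²)/9 (v(B, V) = (√(B² + V²) - 38)/9 = (-38 + √(B² + V²))/9 = -38/9 + √(B² + V²)/9)
M = -38/9 + √32810/9 (M = -38/9 + √((83 - 1*0)² + 161²)/9 = -38/9 + √((83 + 0)² + 25921)/9 = -38/9 + √(83² + 25921)/9 = -38/9 + √(6889 + 25921)/9 = -38/9 + √32810/9 ≈ 15.904)
(12804 + M) - 3919 = (12804 + (-38/9 + √32810/9)) - 3919 = (115198/9 + √32810/9) - 3919 = 79927/9 + √32810/9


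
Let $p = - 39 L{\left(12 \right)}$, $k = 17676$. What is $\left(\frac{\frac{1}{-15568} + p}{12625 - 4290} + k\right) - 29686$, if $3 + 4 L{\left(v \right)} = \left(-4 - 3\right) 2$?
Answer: $- \frac{311681274481}{25951856} \approx -12010.0$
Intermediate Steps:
$L{\left(v \right)} = - \frac{17}{4}$ ($L{\left(v \right)} = - \frac{3}{4} + \frac{\left(-4 - 3\right) 2}{4} = - \frac{3}{4} + \frac{\left(-7\right) 2}{4} = - \frac{3}{4} + \frac{1}{4} \left(-14\right) = - \frac{3}{4} - \frac{7}{2} = - \frac{17}{4}$)
$p = \frac{663}{4}$ ($p = \left(-39\right) \left(- \frac{17}{4}\right) = \frac{663}{4} \approx 165.75$)
$\left(\frac{\frac{1}{-15568} + p}{12625 - 4290} + k\right) - 29686 = \left(\frac{\frac{1}{-15568} + \frac{663}{4}}{12625 - 4290} + 17676\right) - 29686 = \left(\frac{- \frac{1}{15568} + \frac{663}{4}}{8335} + 17676\right) - 29686 = \left(\frac{2580395}{15568} \cdot \frac{1}{8335} + 17676\right) - 29686 = \left(\frac{516079}{25951856} + 17676\right) - 29686 = \frac{458725522735}{25951856} - 29686 = - \frac{311681274481}{25951856}$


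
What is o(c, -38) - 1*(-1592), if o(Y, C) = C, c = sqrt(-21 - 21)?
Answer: 1554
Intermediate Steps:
c = I*sqrt(42) (c = sqrt(-42) = I*sqrt(42) ≈ 6.4807*I)
o(c, -38) - 1*(-1592) = -38 - 1*(-1592) = -38 + 1592 = 1554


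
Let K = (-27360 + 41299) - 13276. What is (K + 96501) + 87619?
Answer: 184783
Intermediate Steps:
K = 663 (K = 13939 - 13276 = 663)
(K + 96501) + 87619 = (663 + 96501) + 87619 = 97164 + 87619 = 184783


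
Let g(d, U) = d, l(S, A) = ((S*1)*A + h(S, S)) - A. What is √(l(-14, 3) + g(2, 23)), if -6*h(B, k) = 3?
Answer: I*√174/2 ≈ 6.5955*I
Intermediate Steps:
h(B, k) = -½ (h(B, k) = -⅙*3 = -½)
l(S, A) = -½ - A + A*S (l(S, A) = ((S*1)*A - ½) - A = (S*A - ½) - A = (A*S - ½) - A = (-½ + A*S) - A = -½ - A + A*S)
√(l(-14, 3) + g(2, 23)) = √((-½ - 1*3 + 3*(-14)) + 2) = √((-½ - 3 - 42) + 2) = √(-91/2 + 2) = √(-87/2) = I*√174/2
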